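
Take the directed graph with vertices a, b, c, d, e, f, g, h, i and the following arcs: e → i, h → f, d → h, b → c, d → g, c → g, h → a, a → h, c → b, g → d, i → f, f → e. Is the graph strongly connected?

No

There is no directed path from d to c, so the graph is not strongly connected.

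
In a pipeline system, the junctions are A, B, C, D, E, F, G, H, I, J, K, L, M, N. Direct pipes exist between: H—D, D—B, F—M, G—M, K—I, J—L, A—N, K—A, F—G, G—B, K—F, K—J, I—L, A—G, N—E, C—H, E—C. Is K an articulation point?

Deleting K raises the number of components from 1 to 2, so K is a cut vertex.

Yes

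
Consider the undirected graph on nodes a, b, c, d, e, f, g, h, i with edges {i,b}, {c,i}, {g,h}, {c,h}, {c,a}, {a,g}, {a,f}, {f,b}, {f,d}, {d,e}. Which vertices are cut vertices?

d, f

Removing d increases the component count from 1 to 2, so d is a cut vertex.
Removing f increases the component count from 1 to 2, so f is a cut vertex.
By contrast removing c leaves 1 component; it is not a cut vertex. No other vertex is a cut vertex either.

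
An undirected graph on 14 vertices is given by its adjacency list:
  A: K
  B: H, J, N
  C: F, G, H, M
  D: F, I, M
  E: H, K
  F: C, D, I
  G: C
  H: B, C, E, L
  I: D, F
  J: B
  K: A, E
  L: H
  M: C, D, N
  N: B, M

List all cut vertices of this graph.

B, C, E, H, K

Removing B increases the component count from 1 to 2, so B is a cut vertex.
Removing C increases the component count from 1 to 2, so C is a cut vertex.
Removing E increases the component count from 1 to 2, so E is a cut vertex.
Likewise H, K are cut vertices.
By contrast removing D leaves 1 component; it is not a cut vertex. No other vertex is a cut vertex either.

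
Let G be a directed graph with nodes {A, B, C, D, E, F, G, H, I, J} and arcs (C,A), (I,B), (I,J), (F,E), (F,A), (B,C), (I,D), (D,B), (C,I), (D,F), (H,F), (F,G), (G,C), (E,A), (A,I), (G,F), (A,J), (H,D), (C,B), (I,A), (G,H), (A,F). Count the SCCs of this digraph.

2

{A, B, C, D, E, F, G, H, I} are all mutually reachable — one SCC of size 9.
{J} is an SCC by itself.
That gives 2 strongly connected components.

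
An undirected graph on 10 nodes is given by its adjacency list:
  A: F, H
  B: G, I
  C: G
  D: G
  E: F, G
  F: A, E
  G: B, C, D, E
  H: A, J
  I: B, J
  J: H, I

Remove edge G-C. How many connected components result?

Before removal there is 1 component.
G-C is a bridge — removing it separates G's side from C's side.
After removal: 2 components.

2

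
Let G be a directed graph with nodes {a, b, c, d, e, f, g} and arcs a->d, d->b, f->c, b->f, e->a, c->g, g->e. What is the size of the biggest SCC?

7

{a, b, c, d, e, f, g} are all mutually reachable — one SCC of size 7.
The largest has 7 vertices.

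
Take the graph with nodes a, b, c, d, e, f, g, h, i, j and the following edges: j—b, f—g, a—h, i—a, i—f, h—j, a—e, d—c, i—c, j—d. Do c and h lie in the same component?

Yes

From c we can reach a, b, c, d, e, f, g, h, i, j, which includes h.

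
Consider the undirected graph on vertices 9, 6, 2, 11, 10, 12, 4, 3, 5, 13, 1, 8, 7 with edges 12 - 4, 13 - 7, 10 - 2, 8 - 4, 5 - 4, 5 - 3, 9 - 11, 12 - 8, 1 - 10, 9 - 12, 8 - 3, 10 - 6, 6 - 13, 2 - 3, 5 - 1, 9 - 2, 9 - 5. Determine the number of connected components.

1

Starting from 1 we can reach 1, 2, 3, 4, 5, 6, 7, 8, 9, 10, 11, 12, 13. That is one component of size 13.
Total: 1 component.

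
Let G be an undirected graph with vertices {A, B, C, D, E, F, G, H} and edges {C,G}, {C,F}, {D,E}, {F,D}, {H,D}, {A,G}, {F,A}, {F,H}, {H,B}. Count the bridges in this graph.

The edges on the cycle F-H-D-F are not bridges since each lies on that cycle.
But removing H–B disconnects H from B; removing E–D disconnects E from D — these are bridges.
That makes 2 bridges.

2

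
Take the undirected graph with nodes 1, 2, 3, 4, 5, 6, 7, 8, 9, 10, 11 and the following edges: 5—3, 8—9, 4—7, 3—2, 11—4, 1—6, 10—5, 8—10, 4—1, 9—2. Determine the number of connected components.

Starting from 1 we can reach 1, 4, 6, 7, 11. That is one component of size 5.
Starting from 2 we can reach 2, 3, 5, 8, 9, 10. That is one component of size 6.
Total: 2 components.

2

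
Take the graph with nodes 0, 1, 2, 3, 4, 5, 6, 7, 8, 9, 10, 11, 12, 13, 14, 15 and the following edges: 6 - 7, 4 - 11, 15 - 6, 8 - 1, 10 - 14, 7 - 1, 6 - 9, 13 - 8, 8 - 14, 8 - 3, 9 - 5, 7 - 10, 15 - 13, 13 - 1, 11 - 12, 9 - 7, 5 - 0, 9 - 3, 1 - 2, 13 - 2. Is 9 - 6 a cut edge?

No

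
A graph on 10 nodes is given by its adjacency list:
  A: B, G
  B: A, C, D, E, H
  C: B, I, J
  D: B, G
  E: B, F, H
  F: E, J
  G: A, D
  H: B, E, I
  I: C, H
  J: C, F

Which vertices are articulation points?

Removing B increases the component count from 1 to 2, so B is a cut vertex.
By contrast removing J leaves 1 component; it is not a cut vertex. No other vertex is a cut vertex either.

B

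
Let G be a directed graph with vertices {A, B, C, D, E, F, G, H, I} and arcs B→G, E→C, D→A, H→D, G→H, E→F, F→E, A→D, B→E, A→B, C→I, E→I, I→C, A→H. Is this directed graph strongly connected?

There is no directed path from C to D, so the graph is not strongly connected.

No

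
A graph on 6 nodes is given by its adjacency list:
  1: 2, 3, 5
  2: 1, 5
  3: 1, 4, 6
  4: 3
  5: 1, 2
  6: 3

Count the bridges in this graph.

The edges on the cycle 1-5-2-1 are not bridges since each lies on that cycle.
But removing 6-3 disconnects 6 from 3; removing 3-1 disconnects 3 from 1; removing 3-4 disconnects 3 from 4 — these are bridges.
That makes 3 bridges.

3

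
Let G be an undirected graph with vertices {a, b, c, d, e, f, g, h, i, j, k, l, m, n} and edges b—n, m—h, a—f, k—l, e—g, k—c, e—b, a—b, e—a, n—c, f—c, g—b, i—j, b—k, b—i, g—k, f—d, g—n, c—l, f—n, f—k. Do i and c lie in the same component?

Yes

From i we can reach a, b, c, d, e, f, g, i, j, k, l, n, which includes c.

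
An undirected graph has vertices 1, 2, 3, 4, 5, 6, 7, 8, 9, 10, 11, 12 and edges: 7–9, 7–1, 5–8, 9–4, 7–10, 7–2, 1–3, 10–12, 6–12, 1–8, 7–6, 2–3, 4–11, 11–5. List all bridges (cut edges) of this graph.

none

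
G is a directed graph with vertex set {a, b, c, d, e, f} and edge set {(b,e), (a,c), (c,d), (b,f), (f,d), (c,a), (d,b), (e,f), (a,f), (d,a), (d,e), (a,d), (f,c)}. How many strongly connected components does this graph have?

1

{a, b, c, d, e, f} are all mutually reachable — one SCC of size 6.
That gives 1 strongly connected component.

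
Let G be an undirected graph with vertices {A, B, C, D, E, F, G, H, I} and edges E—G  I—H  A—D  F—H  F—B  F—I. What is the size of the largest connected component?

C is isolated — a component by itself.
Starting from A we can reach A, D. That is one component of size 2.
Starting from E we can reach E, G. That is one component of size 2.
Starting from B we can reach B, F, H, I. That is one component of size 4.
The largest has 4 vertices.

4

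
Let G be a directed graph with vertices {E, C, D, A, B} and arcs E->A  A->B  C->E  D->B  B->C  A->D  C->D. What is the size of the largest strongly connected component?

{A, B, C, D, E} are all mutually reachable — one SCC of size 5.
The largest has 5 vertices.

5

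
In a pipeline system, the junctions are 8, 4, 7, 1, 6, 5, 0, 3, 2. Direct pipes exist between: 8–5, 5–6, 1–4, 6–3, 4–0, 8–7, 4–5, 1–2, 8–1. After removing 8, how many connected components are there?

2

With 8 gone, the remaining components are: {7}; {0, 1, 2, 3, 4, 5, 6}.
That is 2 components.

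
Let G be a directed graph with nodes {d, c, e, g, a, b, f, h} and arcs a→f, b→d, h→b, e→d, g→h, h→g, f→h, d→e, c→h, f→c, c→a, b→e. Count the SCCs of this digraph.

4

{a, c, f} are all mutually reachable — one SCC of size 3.
{g, h} are all mutually reachable — one SCC of size 2.
{d, e} are all mutually reachable — one SCC of size 2.
{b} is an SCC by itself.
That gives 4 strongly connected components.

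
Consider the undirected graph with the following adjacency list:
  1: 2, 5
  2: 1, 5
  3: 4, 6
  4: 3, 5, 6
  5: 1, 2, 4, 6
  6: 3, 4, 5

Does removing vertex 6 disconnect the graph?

Deleting 6 leaves 1 component (was 1) (its neighbors 3, 4, 5 remain connected to each other), so 6 is not a cut vertex.

No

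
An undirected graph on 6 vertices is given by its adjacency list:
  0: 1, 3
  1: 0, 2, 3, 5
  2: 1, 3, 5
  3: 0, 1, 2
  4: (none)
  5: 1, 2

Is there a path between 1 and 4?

The component containing 1 is {0, 1, 2, 3, 5}, and 4 is not in it.

No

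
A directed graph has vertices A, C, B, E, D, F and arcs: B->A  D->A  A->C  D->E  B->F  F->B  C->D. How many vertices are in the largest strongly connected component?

3

{A, C, D} are all mutually reachable — one SCC of size 3.
{B, F} are all mutually reachable — one SCC of size 2.
{E} is an SCC by itself.
The largest has 3 vertices.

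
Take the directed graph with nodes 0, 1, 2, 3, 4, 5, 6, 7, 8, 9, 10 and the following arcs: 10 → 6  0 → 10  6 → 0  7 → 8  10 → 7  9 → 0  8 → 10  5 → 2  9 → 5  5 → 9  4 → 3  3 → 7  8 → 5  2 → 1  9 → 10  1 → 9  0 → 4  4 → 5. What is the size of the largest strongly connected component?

11

{0, 1, 2, 3, 4, 5, 6, 7, 8, 9, 10} are all mutually reachable — one SCC of size 11.
The largest has 11 vertices.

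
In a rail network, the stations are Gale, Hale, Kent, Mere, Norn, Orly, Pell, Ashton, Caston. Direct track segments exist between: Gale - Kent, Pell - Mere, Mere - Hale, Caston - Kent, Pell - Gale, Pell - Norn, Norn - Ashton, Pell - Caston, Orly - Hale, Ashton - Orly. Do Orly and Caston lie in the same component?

From Orly we can reach Gale, Hale, Kent, Mere, Norn, Orly, Pell, Ashton, Caston, which includes Caston.

Yes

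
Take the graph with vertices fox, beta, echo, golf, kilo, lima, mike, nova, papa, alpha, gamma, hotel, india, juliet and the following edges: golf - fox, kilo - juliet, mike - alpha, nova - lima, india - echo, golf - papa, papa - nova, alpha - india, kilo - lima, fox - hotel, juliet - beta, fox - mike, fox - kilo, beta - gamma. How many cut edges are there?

The edges on the cycle golf-fox-kilo-lima-nova-papa-golf are not bridges since each lies on that cycle.
But removing kilo - juliet disconnects kilo from juliet; removing beta - juliet disconnects beta from juliet; removing beta - gamma disconnects beta from gamma; removing fox - hotel disconnects fox from hotel — these are bridges.
In total 8 edges are bridges.

8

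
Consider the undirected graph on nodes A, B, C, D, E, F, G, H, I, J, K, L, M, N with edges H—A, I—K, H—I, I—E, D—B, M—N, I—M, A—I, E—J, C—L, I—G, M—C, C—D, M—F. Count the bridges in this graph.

The edges on the cycle H-A-I-H are not bridges since each lies on that cycle.
But removing M—C disconnects M from C; removing K—I disconnects K from I; removing J—E disconnects J from E; removing I—M disconnects I from M — these are bridges.
In total 11 edges are bridges.

11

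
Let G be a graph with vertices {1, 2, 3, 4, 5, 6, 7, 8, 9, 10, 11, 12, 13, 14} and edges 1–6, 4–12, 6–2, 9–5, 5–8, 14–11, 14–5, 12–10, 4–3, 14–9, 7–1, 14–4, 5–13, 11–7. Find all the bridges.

The edges on the cycle 14-9-5-14 are not bridges since each lies on that cycle.
But removing 5–8 disconnects 5 from 8; removing 4–3 disconnects 4 from 3; removing 14–4 disconnects 14 from 4; removing 11–7 disconnects 11 from 7 — these are bridges.
In total 11 edges are bridges.

1-6, 1-7, 10-12, 11-14, 11-7, 12-4, 13-5, 14-4, 2-6, 3-4, 5-8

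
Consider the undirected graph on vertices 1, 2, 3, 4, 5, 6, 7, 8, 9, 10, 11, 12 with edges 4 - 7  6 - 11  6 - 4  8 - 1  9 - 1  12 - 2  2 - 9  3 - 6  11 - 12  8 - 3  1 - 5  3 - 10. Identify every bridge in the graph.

The edges on the cycle 8-3-6-11-12-2-9-1-8 are not bridges since each lies on that cycle.
But removing 4 - 7 disconnects 4 from 7; removing 4 - 6 disconnects 4 from 6; removing 3 - 10 disconnects 3 from 10; removing 5 - 1 disconnects 5 from 1 — these are bridges.

1-5, 10-3, 4-6, 4-7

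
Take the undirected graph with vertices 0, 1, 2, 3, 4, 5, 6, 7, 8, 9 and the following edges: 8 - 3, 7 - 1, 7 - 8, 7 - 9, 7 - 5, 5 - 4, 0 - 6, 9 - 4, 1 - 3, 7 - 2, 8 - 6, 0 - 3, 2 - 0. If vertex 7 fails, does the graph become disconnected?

Deleting 7 raises the number of components from 1 to 2, so 7 is a cut vertex.

Yes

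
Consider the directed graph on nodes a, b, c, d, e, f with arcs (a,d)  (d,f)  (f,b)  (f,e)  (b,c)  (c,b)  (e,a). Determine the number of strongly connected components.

2

{a, d, e, f} are all mutually reachable — one SCC of size 4.
{b, c} are all mutually reachable — one SCC of size 2.
That gives 2 strongly connected components.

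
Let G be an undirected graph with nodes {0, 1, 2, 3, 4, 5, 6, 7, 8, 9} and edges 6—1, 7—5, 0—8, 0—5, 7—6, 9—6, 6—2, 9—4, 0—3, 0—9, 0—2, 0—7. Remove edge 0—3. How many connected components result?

2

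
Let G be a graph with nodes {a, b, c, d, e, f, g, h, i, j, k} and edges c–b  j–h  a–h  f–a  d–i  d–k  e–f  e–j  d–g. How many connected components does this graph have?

3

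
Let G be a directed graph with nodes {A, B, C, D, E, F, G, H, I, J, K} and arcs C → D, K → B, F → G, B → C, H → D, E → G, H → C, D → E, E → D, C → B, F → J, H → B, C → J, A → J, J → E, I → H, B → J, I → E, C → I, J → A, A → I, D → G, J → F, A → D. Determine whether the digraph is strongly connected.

There is no directed path from G to K, so the graph is not strongly connected.

No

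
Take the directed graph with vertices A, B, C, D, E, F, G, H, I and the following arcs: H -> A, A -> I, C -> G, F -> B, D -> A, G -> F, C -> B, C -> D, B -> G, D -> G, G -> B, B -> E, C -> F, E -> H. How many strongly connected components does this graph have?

{B, F, G} are all mutually reachable — one SCC of size 3.
{C} is an SCC by itself.
{E} is an SCC by itself.
{A} is an SCC by itself.
{D} is an SCC by itself.
(and 2 more singleton SCCs)
That gives 7 strongly connected components.

7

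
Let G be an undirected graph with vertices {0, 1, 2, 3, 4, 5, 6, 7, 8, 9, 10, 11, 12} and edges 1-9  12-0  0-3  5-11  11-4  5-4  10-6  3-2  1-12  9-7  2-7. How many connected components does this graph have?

4

8 is isolated — a component by itself.
Starting from 6 we can reach 6, 10. That is one component of size 2.
Starting from 4 we can reach 4, 5, 11. That is one component of size 3.
Starting from 0 we can reach 0, 1, 2, 3, 7, 9, 12. That is one component of size 7.
Total: 4 components.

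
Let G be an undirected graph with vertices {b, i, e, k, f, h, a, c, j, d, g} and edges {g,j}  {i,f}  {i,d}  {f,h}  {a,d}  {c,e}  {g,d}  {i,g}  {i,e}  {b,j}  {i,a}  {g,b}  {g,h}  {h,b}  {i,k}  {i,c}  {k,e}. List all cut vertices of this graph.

i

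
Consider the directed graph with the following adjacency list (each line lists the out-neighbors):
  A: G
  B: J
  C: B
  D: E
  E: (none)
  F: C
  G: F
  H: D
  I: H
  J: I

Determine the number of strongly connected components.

10

{D} is an SCC by itself.
{E} is an SCC by itself.
{A} is an SCC by itself.
{H} is an SCC by itself.
{G} is an SCC by itself.
(and 5 more singleton SCCs)
That gives 10 strongly connected components.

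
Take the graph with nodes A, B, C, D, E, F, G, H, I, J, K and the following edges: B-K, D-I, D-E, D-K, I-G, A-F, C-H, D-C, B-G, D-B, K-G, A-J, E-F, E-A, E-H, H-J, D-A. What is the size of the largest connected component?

Starting from A we can reach A, B, C, D, E, F, G, H, I, J, K. That is one component of size 11.
The largest has 11 vertices.

11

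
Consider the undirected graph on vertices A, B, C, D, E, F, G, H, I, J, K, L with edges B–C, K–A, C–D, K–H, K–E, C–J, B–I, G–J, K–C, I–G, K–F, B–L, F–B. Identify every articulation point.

Removing B increases the component count from 1 to 2, so B is a cut vertex.
Removing C increases the component count from 1 to 2, so C is a cut vertex.
Removing K increases the component count from 1 to 4, so K is a cut vertex.
By contrast removing A leaves 1 component; it is not a cut vertex. No other vertex is a cut vertex either.

B, C, K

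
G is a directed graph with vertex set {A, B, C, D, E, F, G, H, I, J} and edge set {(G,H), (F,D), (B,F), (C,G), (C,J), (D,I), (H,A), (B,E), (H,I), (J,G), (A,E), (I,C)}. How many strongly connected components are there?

6

{C, G, H, I, J} are all mutually reachable — one SCC of size 5.
{D} is an SCC by itself.
{E} is an SCC by itself.
{B} is an SCC by itself.
{F} is an SCC by itself.
(and 1 more singleton SCC)
That gives 6 strongly connected components.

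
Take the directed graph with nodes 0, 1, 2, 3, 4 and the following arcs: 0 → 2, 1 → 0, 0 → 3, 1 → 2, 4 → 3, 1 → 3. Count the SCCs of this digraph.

5

{4} is an SCC by itself.
{0} is an SCC by itself.
{2} is an SCC by itself.
{1} is an SCC by itself.
{3} is an SCC by itself.
That gives 5 strongly connected components.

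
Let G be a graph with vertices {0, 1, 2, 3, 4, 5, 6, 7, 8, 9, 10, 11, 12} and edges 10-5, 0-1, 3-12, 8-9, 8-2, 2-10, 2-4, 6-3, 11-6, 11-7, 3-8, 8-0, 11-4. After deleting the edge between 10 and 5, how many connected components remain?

2

Before removal there is 1 component.
10-5 is a bridge — removing it separates 10's side from 5's side.
After removal: 2 components.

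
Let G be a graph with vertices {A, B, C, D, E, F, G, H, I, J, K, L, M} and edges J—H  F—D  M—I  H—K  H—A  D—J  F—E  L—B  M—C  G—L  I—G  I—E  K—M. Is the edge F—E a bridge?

After removing F—E, the path F-D-J-H-K-M-I-E still connects them, so the edge is not a bridge.

No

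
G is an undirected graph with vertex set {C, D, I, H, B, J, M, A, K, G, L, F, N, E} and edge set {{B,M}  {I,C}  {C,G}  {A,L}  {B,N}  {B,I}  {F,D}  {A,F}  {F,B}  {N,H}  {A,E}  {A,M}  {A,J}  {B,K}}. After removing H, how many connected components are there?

With H gone, the remaining components are: {A, B, C, D, E, F, G, I, J, K, L, M, N}.
That is 1 component.

1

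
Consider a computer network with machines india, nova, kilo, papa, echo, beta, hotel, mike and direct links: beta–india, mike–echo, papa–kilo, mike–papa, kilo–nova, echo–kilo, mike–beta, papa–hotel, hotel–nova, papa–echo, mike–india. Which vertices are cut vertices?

mike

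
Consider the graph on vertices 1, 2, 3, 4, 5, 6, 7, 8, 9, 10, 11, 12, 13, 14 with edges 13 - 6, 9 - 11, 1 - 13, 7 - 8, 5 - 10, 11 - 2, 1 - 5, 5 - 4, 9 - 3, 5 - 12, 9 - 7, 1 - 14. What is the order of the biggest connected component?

Starting from 2 we can reach 2, 3, 7, 8, 9, 11. That is one component of size 6.
Starting from 1 we can reach 1, 4, 5, 6, 10, 12, 13, 14. That is one component of size 8.
The largest has 8 vertices.

8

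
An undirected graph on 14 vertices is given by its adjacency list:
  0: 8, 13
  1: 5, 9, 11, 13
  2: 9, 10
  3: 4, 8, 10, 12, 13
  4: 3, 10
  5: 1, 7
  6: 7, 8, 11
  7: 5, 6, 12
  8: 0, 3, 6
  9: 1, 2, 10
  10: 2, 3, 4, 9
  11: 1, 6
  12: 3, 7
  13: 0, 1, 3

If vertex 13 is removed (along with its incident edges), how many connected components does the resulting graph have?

With 13 gone, the remaining components are: {0, 1, 2, 3, 4, 5, 6, 7, 8, 9, 10, 11, 12}.
That is 1 component.

1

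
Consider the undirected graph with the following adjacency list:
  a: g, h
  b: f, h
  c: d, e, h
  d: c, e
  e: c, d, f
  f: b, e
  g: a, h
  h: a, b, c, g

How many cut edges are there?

0

The edges on the cycle h-g-a-h are not bridges since each lies on that cycle.
Every edge lies on some cycle, so there are no bridges.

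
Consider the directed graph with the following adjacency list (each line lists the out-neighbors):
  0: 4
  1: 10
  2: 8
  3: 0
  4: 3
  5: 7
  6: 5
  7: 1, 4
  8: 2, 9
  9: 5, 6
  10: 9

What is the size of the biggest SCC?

6

{1, 5, 6, 7, 9, 10} are all mutually reachable — one SCC of size 6.
{0, 3, 4} are all mutually reachable — one SCC of size 3.
{2, 8} are all mutually reachable — one SCC of size 2.
The largest has 6 vertices.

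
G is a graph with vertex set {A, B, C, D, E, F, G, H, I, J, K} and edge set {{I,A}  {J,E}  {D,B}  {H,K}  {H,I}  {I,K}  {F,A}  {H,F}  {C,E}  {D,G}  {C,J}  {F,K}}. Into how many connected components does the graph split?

3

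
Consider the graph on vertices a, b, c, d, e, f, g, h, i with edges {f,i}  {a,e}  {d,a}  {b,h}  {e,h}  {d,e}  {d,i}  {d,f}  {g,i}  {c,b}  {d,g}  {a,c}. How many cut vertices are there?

1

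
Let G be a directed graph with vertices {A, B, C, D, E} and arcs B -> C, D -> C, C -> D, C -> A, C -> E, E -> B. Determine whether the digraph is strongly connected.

No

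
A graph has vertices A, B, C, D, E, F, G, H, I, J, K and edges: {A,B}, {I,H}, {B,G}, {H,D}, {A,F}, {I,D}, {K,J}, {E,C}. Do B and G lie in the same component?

Yes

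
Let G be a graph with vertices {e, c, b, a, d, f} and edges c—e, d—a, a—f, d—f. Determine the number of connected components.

3

b is isolated — a component by itself.
Starting from c we can reach c, e. That is one component of size 2.
Starting from a we can reach a, d, f. That is one component of size 3.
Total: 3 components.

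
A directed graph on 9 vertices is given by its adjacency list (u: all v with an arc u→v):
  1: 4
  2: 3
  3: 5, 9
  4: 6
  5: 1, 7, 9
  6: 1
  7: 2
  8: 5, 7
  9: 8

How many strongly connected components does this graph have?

2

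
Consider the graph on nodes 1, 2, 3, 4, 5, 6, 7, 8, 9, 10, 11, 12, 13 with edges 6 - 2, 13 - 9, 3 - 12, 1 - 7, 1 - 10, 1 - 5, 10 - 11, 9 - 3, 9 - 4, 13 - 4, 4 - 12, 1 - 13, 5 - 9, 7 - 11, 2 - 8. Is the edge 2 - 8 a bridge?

Yes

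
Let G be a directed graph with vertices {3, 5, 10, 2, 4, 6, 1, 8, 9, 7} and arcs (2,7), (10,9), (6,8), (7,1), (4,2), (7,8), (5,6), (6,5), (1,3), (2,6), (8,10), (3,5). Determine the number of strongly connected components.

9

{5, 6} are all mutually reachable — one SCC of size 2.
{1} is an SCC by itself.
{7} is an SCC by itself.
{9} is an SCC by itself.
{8} is an SCC by itself.
(and 4 more singleton SCCs)
That gives 9 strongly connected components.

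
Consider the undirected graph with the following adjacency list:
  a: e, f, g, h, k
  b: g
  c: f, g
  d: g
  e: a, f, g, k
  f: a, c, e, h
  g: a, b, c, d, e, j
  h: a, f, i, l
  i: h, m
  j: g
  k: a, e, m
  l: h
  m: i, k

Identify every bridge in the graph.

b-g, d-g, g-j, h-l

The edges on the cycle g-a-f-c-g are not bridges since each lies on that cycle.
But removing h-l disconnects h from l; removing d-g disconnects d from g; removing g-b disconnects g from b; removing g-j disconnects g from j — these are bridges.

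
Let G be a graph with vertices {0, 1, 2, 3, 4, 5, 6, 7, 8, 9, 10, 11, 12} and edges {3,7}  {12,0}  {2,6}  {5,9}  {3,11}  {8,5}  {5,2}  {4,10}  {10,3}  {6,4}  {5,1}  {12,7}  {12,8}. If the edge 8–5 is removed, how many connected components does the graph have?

1

8 and 5 are still connected via 8-12-7-3-10-4-6-2-5, so the component count stays at 1.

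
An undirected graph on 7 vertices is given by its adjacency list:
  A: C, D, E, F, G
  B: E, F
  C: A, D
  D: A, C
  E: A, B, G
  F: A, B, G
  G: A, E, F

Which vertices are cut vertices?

A

Removing A increases the component count from 1 to 2, so A is a cut vertex.
By contrast removing C leaves 1 component; it is not a cut vertex. No other vertex is a cut vertex either.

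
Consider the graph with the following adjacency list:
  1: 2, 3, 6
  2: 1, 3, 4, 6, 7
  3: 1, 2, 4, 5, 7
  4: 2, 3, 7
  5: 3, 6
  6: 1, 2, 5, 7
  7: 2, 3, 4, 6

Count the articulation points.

0

Removing 1, for instance, still leaves 1 component. No single vertex removal increases the component count — the graph has no articulation points.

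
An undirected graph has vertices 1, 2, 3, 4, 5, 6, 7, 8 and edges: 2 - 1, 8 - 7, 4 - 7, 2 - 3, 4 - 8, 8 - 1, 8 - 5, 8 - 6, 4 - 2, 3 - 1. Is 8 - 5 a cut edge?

Yes

Removing 8 - 5 leaves no path between 8 and 5: the component count goes from 1 to 2. So it is a bridge.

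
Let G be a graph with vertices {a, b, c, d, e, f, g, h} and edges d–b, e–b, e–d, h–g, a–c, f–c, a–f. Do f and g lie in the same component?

The component containing f is {a, c, f}, and g is not in it.

No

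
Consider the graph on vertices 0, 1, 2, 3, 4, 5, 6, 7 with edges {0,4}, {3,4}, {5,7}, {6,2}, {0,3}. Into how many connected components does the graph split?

4

1 is isolated — a component by itself.
Starting from 2 we can reach 2, 6. That is one component of size 2.
Starting from 5 we can reach 5, 7. That is one component of size 2.
Starting from 0 we can reach 0, 3, 4. That is one component of size 3.
Total: 4 components.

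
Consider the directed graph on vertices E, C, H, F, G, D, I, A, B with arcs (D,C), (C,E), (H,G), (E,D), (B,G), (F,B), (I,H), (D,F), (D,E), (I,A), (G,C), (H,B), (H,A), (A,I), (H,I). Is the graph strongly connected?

There is no directed path from F to A, so the graph is not strongly connected.

No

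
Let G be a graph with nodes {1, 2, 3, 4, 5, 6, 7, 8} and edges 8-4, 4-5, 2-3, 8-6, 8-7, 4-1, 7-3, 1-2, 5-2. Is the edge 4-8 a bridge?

After removing 4-8, the path 4-1-2-3-7-8 still connects them, so the edge is not a bridge.

No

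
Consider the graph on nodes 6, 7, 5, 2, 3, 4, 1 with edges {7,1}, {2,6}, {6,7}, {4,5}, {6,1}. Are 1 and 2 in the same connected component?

Yes

From 1 we can reach 1, 2, 6, 7, which includes 2.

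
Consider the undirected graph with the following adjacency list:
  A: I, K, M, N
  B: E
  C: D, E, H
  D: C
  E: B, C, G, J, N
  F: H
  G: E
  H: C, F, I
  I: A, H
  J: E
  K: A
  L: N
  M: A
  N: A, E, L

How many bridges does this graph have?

The edges on the cycle I-A-N-E-C-H-I are not bridges since each lies on that cycle.
But removing D-C disconnects D from C; removing A-M disconnects A from M; removing E-J disconnects E from J; removing N-L disconnects N from L — these are bridges.
In total 8 edges are bridges.

8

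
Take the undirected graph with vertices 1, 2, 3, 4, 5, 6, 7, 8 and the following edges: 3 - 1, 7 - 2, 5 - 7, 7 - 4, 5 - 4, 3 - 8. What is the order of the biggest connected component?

6 is isolated — a component by itself.
Starting from 1 we can reach 1, 3, 8. That is one component of size 3.
Starting from 2 we can reach 2, 4, 5, 7. That is one component of size 4.
The largest has 4 vertices.

4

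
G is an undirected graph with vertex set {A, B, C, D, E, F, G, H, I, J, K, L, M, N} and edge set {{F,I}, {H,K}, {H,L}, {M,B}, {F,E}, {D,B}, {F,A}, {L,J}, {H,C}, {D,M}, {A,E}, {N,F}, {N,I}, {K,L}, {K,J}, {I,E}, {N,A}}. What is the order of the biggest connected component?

G is isolated — a component by itself.
Starting from B we can reach B, D, M. That is one component of size 3.
Starting from C we can reach C, H, J, K, L. That is one component of size 5.
Starting from A we can reach A, E, F, I, N. That is one component of size 5.
The largest has 5 vertices.

5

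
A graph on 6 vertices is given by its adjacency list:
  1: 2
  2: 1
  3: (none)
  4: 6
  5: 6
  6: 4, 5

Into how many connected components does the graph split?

3

3 is isolated — a component by itself.
Starting from 1 we can reach 1, 2. That is one component of size 2.
Starting from 4 we can reach 4, 5, 6. That is one component of size 3.
Total: 3 components.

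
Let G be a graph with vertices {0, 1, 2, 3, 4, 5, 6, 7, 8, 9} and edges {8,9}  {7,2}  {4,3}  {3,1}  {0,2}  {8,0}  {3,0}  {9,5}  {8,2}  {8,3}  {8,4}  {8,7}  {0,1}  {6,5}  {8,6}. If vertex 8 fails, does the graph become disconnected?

Yes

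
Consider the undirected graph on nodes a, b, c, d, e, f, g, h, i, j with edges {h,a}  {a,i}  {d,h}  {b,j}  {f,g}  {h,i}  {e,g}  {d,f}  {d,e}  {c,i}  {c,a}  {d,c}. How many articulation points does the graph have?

1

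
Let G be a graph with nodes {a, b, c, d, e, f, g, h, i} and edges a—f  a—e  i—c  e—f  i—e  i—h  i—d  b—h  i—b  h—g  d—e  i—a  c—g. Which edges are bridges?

The edges on the cycle i-d-e-i are not bridges since each lies on that cycle.
Every edge lies on some cycle, so there are no bridges.

none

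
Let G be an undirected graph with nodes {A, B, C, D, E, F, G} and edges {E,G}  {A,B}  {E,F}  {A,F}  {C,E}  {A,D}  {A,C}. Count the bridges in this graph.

The edges on the cycle A-C-E-F-A are not bridges since each lies on that cycle.
But removing E–G disconnects E from G; removing A–D disconnects A from D; removing A–B disconnects A from B — these are bridges.
That makes 3 bridges.

3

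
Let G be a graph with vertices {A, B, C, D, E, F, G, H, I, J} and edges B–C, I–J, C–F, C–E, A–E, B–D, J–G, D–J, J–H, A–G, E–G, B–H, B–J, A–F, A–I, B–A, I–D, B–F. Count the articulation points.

Removing D, for instance, still leaves 1 component. No single vertex removal increases the component count — the graph has no articulation points.

0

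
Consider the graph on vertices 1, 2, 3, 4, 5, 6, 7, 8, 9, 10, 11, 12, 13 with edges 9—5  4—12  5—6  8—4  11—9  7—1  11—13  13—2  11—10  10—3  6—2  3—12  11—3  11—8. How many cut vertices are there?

1

Removing 11 increases the component count from 2 to 3, so 11 is a cut vertex.
By contrast removing 7 leaves 2 components; it is not a cut vertex. No other vertex is a cut vertex either.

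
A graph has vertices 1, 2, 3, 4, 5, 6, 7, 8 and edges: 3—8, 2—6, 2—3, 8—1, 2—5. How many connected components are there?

7 is isolated — a component by itself.
4 is isolated — a component by itself.
Starting from 1 we can reach 1, 2, 3, 5, 6, 8. That is one component of size 6.
Total: 3 components.

3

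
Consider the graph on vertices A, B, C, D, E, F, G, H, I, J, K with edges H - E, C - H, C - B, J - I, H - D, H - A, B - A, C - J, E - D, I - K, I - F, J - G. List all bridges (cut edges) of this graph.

The edges on the cycle H-E-D-H are not bridges since each lies on that cycle.
But removing C - J disconnects C from J; removing I - J disconnects I from J; removing I - F disconnects I from F; removing I - K disconnects I from K — these are bridges.
In total 5 edges are bridges.

C-J, F-I, G-J, I-J, I-K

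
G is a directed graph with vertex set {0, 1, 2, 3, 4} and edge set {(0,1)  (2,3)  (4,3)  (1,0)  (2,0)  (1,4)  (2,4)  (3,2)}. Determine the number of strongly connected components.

{0, 1, 2, 3, 4} are all mutually reachable — one SCC of size 5.
That gives 1 strongly connected component.

1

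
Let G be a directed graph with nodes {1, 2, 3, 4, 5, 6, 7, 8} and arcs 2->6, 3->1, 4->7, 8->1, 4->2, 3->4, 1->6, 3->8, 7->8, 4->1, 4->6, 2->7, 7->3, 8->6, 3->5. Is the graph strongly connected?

There is no directed path from 5 to 8, so the graph is not strongly connected.

No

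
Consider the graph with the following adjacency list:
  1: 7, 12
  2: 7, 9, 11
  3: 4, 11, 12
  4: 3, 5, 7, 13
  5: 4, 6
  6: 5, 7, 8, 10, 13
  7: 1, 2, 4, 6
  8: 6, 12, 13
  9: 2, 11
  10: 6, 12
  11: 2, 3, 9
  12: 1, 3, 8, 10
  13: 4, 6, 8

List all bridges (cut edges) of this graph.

none

The edges on the cycle 6-10-12-8-6 are not bridges since each lies on that cycle.
Every edge lies on some cycle, so there are no bridges.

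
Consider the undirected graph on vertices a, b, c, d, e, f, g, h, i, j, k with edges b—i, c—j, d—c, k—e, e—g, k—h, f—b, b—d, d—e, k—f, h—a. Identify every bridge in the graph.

a-h, b-i, c-d, c-j, e-g, h-k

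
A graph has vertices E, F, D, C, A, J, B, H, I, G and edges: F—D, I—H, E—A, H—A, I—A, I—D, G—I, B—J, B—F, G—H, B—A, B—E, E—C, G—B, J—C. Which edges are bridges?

none

The edges on the cycle G-B-F-D-I-G are not bridges since each lies on that cycle.
Every edge lies on some cycle, so there are no bridges.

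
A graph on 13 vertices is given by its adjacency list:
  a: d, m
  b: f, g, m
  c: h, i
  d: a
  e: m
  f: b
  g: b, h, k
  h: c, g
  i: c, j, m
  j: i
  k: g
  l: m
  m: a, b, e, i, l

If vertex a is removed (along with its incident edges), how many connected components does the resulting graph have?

2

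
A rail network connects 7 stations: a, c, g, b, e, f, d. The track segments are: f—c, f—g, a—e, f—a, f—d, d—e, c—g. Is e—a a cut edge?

No

After removing e—a, the path e-d-f-a still connects them, so the edge is not a bridge.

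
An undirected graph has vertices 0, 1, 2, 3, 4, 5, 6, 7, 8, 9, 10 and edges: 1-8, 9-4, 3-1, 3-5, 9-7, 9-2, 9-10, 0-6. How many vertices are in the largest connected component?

Starting from 0 we can reach 0, 6. That is one component of size 2.
Starting from 1 we can reach 1, 3, 5, 8. That is one component of size 4.
Starting from 2 we can reach 2, 4, 7, 9, 10. That is one component of size 5.
The largest has 5 vertices.

5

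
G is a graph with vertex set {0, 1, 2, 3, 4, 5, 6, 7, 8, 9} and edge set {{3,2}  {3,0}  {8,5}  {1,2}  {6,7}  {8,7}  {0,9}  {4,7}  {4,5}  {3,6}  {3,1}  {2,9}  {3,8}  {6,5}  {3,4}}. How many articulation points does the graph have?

1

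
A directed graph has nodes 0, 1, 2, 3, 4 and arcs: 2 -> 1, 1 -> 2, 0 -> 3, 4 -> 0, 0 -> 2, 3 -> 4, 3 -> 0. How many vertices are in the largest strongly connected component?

3

{0, 3, 4} are all mutually reachable — one SCC of size 3.
{1, 2} are all mutually reachable — one SCC of size 2.
The largest has 3 vertices.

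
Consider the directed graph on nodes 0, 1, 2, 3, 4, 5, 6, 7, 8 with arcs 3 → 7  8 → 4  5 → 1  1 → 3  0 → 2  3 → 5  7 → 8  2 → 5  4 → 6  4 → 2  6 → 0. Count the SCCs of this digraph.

1

{0, 1, 2, 3, 4, 5, 6, 7, 8} are all mutually reachable — one SCC of size 9.
That gives 1 strongly connected component.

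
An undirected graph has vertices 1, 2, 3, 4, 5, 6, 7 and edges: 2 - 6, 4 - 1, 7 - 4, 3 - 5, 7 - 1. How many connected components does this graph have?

3

Starting from 2 we can reach 2, 6. That is one component of size 2.
Starting from 3 we can reach 3, 5. That is one component of size 2.
Starting from 1 we can reach 1, 4, 7. That is one component of size 3.
Total: 3 components.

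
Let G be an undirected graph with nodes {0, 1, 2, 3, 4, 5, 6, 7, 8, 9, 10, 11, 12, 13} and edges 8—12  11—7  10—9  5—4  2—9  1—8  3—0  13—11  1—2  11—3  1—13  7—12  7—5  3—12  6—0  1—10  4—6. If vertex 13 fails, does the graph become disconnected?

No

Deleting 13 leaves 1 component (was 1) (its neighbors 1, 11 remain connected to each other), so 13 is not a cut vertex.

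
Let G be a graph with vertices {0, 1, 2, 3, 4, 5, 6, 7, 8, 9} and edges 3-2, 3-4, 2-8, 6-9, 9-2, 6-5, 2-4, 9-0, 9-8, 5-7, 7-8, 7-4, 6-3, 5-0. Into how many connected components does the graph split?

1 is isolated — a component by itself.
Starting from 0 we can reach 0, 2, 3, 4, 5, 6, 7, 8, 9. That is one component of size 9.
Total: 2 components.

2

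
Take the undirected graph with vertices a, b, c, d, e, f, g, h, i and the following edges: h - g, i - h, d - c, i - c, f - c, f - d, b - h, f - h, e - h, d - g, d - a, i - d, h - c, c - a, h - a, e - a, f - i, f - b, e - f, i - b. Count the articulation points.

0

Removing b, for instance, still leaves 1 component. No single vertex removal increases the component count — the graph has no articulation points.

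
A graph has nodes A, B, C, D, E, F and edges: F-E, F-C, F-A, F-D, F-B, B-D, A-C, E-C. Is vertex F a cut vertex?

Yes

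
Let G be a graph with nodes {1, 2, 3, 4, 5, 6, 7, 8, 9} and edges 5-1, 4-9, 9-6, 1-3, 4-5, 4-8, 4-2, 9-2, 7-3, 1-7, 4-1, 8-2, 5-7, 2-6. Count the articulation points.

1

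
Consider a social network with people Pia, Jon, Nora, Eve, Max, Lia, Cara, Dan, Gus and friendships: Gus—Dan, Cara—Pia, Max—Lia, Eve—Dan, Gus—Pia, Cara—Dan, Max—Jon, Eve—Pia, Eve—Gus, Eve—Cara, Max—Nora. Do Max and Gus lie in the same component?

The component containing Max is {Jon, Lia, Max, Nora}, and Gus is not in it.

No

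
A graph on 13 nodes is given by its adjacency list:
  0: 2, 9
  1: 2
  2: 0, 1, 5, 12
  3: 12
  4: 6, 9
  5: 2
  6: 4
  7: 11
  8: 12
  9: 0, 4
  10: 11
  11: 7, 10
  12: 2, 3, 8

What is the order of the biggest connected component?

Starting from 7 we can reach 7, 10, 11. That is one component of size 3.
Starting from 0 we can reach 0, 1, 2, 3, 4, 5, 6, 8, 9, 12. That is one component of size 10.
The largest has 10 vertices.

10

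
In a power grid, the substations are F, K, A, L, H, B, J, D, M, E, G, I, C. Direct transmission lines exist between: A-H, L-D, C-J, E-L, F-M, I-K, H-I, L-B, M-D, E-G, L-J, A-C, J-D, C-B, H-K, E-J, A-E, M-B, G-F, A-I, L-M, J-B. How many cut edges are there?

0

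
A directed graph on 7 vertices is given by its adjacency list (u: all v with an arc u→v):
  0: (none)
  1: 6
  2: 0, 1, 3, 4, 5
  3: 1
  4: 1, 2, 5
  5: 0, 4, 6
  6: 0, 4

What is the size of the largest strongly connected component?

{1, 2, 3, 4, 5, 6} are all mutually reachable — one SCC of size 6.
{0} is an SCC by itself.
The largest has 6 vertices.

6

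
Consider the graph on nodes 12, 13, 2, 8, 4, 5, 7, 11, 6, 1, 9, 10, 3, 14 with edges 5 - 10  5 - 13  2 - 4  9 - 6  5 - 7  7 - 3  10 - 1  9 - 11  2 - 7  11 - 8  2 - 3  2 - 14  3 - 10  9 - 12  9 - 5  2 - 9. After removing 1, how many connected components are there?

1

With 1 gone, the remaining components are: {2, 3, 4, 5, 6, 7, 8, 9, 10, 11, 12, 13, 14}.
That is 1 component.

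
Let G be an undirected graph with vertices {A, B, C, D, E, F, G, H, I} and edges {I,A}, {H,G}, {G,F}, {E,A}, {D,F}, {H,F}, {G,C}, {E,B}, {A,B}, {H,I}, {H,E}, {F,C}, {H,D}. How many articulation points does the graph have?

1

Removing H increases the component count from 1 to 2, so H is a cut vertex.
By contrast removing F leaves 1 component; it is not a cut vertex. No other vertex is a cut vertex either.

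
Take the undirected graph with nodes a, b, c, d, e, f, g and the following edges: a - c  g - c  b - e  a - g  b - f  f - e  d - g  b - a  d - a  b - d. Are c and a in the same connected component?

Yes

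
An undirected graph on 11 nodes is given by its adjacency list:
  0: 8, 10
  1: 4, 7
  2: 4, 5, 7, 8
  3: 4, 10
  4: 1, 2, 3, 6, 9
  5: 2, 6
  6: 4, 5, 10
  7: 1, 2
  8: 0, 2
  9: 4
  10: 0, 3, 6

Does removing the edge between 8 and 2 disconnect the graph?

After removing 8-2, the path 8-0-10-6-4-2 still connects them, so the edge is not a bridge.

No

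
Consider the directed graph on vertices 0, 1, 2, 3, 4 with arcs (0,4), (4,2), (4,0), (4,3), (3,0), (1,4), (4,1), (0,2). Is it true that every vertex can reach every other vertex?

No

There is no directed path from 2 to 0, so the graph is not strongly connected.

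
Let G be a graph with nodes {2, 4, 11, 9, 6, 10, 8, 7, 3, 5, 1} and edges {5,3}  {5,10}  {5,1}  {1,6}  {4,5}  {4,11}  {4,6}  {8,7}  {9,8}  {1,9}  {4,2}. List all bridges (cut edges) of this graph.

1-9, 10-5, 11-4, 2-4, 3-5, 7-8, 8-9

The edges on the cycle 4-5-1-6-4 are not bridges since each lies on that cycle.
But removing 5-3 disconnects 5 from 3; removing 4-2 disconnects 4 from 2; removing 9-8 disconnects 9 from 8; removing 1-9 disconnects 1 from 9 — these are bridges.
In total 7 edges are bridges.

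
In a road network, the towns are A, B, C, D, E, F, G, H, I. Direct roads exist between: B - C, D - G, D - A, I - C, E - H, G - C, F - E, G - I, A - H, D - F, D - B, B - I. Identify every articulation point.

D

Removing D increases the component count from 1 to 2, so D is a cut vertex.
By contrast removing E leaves 1 component; it is not a cut vertex. No other vertex is a cut vertex either.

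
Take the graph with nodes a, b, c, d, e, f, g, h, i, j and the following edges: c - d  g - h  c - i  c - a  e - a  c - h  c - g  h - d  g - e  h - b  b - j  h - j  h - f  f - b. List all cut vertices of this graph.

c, h

Removing c increases the component count from 1 to 2, so c is a cut vertex.
Removing h increases the component count from 1 to 2, so h is a cut vertex.
By contrast removing b leaves 1 component; it is not a cut vertex. No other vertex is a cut vertex either.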